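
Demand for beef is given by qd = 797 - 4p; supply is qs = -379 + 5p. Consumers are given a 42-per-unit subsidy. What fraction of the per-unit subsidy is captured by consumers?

Pre-subsidy: 797 - 4p = -379 + 5p gives p* = 392/3, q* = 823/3.
With the rebate, buyers effectively pay pb = ps − 42, where ps is the price sellers receive.
Demand in terms of ps becomes qd = 797 − 4(ps − 42) = 965 - 4ps. Setting this equal to supply: 965 - 4ps = -379 + 5ps, so ps = 448/3.
Buyers pay pb = 448/3 − 42 = 322/3; q' = -379 + 5·(448/3) = 1103/3.
Buyers' price falls by p* − pb = 392/3 − 322/3 = 70/3; sellers' price rises by ps − p* = 448/3 − 392/3 = 56/3.
So consumers capture (70/3)/42 = 5/9 of each unit of subsidy.

Consumer share = 5/9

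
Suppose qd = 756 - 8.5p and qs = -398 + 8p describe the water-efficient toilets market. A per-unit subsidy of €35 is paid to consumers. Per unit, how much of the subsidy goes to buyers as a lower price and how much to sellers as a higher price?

Buyers gain 560/33 per unit; sellers gain 595/33 per unit

Pre-subsidy: 756 - 8.5p = -398 + 8p gives p* = 2308/33, q* = 5330/33.
With the rebate, buyers effectively pay pb = ps − 35, where ps is the price sellers receive.
Demand in terms of ps becomes qd = 756 − 8.5(ps − 35) = 1053.5 - 8.5ps. Setting this equal to supply: 1053.5 - 8.5ps = -398 + 8ps, so ps = 2903/33.
Buyers pay pb = 2903/33 − 35 = 1748/33; q' = -398 + 8·(2903/33) = 10090/33.
Buyers' price falls by p* − pb = 2308/33 − 1748/33 = 560/33; sellers' price rises by ps − p* = 2903/33 − 2308/33 = 595/33.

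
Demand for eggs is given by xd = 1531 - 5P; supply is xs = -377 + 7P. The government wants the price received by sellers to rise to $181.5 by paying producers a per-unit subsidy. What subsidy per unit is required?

At a seller price of 181.5, quantity supplied is -377 + 7·181.5 = 893.5.
Buyers absorb 893.5 only when they pay Pb with 1531 − 5·Pb = 893.5, i.e. Pb = 127.5.
s = Ps − Pb = 181.5 − 127.5 = 54.

Required subsidy s = $54 per unit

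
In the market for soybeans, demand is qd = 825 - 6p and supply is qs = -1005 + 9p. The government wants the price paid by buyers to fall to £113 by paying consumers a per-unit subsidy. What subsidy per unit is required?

At a buyer price of 113, quantity demanded is 825 − 6·113 = 147.
Sellers supply 147 only when they receive ps with -1005 + 9·ps = 147, i.e. ps = 128.
s = ps − pb = 128 − 113 = 15.

Required subsidy s = £15 per unit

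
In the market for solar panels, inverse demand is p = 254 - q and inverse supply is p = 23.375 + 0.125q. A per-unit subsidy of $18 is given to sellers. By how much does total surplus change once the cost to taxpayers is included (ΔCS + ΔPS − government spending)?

Net change in total surplus = -$144

Pre-subsidy: 254 - q = 23.375 + 0.125q gives q* = 205 and p* = 49.
With the subsidy, sellers receive ps = pb + 18 for each unit, where pb is the price buyers pay.
On the curves, pb = 254 - q and ps = 23.375 + 0.125q; the wedge ps − pb = 18 gives 23.375 + 0.125q − (254 - q) = 18, so q' = 221.
Then pb = 254 − 1·221 = 33 and ps = 23.375 + 0.125·221 = 51.
ΔCS = ½(205 + 221)(49 − 33) = 3408; ΔPS = ½(205 + 221)(51 − 49) = 426.
Government spending = 18 × 221 = 3978.
Net change = 3408 + 426 − 3978 = -144. The loss equals the DWL triangle ½·18·16.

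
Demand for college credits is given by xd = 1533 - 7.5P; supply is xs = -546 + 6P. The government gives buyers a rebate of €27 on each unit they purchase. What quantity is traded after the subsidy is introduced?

Pre-subsidy: 1533 - 7.5P = -546 + 6P gives P* = 154, x* = 378.
With the rebate, buyers effectively pay Pb = Ps − 27, where Ps is the price sellers receive.
Demand in terms of Ps becomes xd = 1533 − 7.5(Ps − 27) = 1735.5 - 7.5Ps. Setting this equal to supply: 1735.5 - 7.5Ps = -546 + 6Ps, so Ps = 169.
Buyers pay Pb = 169 − 27 = 142; x' = -546 + 6·169 = 468.

x' = 468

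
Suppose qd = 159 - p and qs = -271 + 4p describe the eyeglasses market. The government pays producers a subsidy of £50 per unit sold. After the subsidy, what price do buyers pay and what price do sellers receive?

Buyers pay £46; sellers receive £96

Pre-subsidy: 159 - p = -271 + 4p gives p* = 86, q* = 73.
With the subsidy, sellers receive ps = pb + 50 for each unit, where pb is the price buyers pay.
Supply in terms of pb becomes qs = -271 + 4(pb + 50) = -71 + 4pb. Setting this equal to demand: 159 - pb = -71 + 4pb, so pb = 46.
Sellers receive ps = 46 + 50 = 96; q' = 159 − 1·46 = 113.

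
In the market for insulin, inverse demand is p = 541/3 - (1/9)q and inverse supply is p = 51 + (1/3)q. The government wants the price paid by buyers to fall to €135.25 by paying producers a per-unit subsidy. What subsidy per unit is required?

Required subsidy s = €51 per unit

At a buyer price of 135.25, quantity demanded is 1623 − 9·135.25 = 405.75.
Sellers supply 405.75 only when they receive ps = 51 + (1/3)·405.75 = 186.25.
s = ps − pb = 186.25 − 135.25 = 51.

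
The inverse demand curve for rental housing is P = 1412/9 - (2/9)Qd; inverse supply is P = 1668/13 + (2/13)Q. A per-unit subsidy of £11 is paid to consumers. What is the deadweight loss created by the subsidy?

Deadweight loss = £160.875

Pre-subsidy: 1412/9 - (2/9)Q = 1668/13 + (2/13)Q gives Q* = 76 and P* = 140.
With the rebate, buyers effectively pay Pb = Ps − 11, where Ps is the price sellers receive.
On the curves, Pb = 1412/9 - (2/9)Q and Ps = 1668/13 + (2/13)Q; the wedge Ps − Pb = 11 gives 1668/13 + (2/13)Q − (1412/9 - (2/9)Q) = 11, so Q' = 105.25.
Then Pb = 1412/9 − (2/9)·105.25 = 133.5 and Ps = 1668/13 + (2/13)·105.25 = 144.5.
The subsidy expands output by 105.25 − 76 = 29.25 past the efficient level; on those units the gap between marginal cost and willingness to pay runs from 0 up to 11.
DWL = ½ × 11 × 29.25 = 160.875.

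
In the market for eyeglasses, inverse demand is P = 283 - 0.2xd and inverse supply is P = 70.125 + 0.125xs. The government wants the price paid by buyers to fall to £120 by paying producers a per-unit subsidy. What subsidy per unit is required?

At a buyer price of 120, quantity demanded is 1415 − 5·120 = 815.
Sellers supply 815 only when they receive Ps = 70.125 + 0.125·815 = 172.
s = Ps − Pb = 172 − 120 = 52.

Required subsidy s = £52 per unit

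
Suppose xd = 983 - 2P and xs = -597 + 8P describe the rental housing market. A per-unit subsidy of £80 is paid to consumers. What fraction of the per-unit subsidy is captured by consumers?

Pre-subsidy: 983 - 2P = -597 + 8P gives P* = 158, x* = 667.
With the rebate, buyers effectively pay Pb = Ps − 80, where Ps is the price sellers receive.
Demand in terms of Ps becomes xd = 983 − 2(Ps − 80) = 1143 - 2Ps. Setting this equal to supply: 1143 - 2Ps = -597 + 8Ps, so Ps = 174.
Buyers pay Pb = 174 − 80 = 94; x' = -597 + 8·174 = 795.
Buyers' price falls by P* − Pb = 158 − 94 = 64; sellers' price rises by Ps − P* = 174 − 158 = 16.
So consumers capture 64/80 = 0.8 of each unit of subsidy.

Consumer share = 0.8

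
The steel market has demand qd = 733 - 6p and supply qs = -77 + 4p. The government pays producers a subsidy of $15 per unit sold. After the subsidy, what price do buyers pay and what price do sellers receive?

Buyers pay $75; sellers receive $90

Pre-subsidy: 733 - 6p = -77 + 4p gives p* = 81, q* = 247.
With the subsidy, sellers receive ps = pb + 15 for each unit, where pb is the price buyers pay.
Supply in terms of pb becomes qs = -77 + 4(pb + 15) = -17 + 4pb. Setting this equal to demand: 733 - 6pb = -17 + 4pb, so pb = 75.
Sellers receive ps = 75 + 15 = 90; q' = 733 − 6·75 = 283.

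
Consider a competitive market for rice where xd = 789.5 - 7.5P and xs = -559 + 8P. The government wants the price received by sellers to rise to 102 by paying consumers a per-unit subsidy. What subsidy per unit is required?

Required subsidy s = 31 per unit

At a seller price of 102, quantity supplied is -559 + 8·102 = 257.
Buyers absorb 257 only when they pay Pb with 789.5 − 7.5·Pb = 257, i.e. Pb = 71.
s = Ps − Pb = 102 − 71 = 31.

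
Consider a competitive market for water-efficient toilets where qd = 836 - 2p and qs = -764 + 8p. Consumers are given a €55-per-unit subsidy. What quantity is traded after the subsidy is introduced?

Pre-subsidy: 836 - 2p = -764 + 8p gives p* = 160, q* = 516.
With the rebate, buyers effectively pay pb = ps − 55, where ps is the price sellers receive.
Demand in terms of ps becomes qd = 836 − 2(ps − 55) = 946 - 2ps. Setting this equal to supply: 946 - 2ps = -764 + 8ps, so ps = 171.
Buyers pay pb = 171 − 55 = 116; q' = -764 + 8·171 = 604.

q' = 604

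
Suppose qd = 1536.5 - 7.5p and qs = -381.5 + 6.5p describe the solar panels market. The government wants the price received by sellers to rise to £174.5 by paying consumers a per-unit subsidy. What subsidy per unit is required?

At a seller price of 174.5, quantity supplied is -381.5 + 6.5·174.5 = 752.75.
Buyers absorb 752.75 only when they pay pb with 1536.5 − 7.5·pb = 752.75, i.e. pb = 104.5.
s = ps − pb = 174.5 − 104.5 = 70.

Required subsidy s = £70 per unit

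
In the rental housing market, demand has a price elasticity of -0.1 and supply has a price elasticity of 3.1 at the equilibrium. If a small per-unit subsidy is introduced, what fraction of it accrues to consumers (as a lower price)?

Consumer share = 0.96875

For a small subsidy around the equilibrium, the benefit split depends on the relative slopes, which at a point are proportional to the elasticities.
Buyer share = εs/(εs + |εd|) = 3.1/(3.1 + 0.1) = 0.96875; seller share = |εd|/(εs + |εd|) = 0.03125.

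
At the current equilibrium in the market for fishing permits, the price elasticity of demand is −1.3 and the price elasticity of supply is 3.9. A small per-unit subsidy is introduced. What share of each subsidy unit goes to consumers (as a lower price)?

For a small subsidy around the equilibrium, the benefit split depends on the relative slopes, which at a point are proportional to the elasticities.
Buyer share = εs/(εs + |εd|) = 3.9/(3.9 + 1.3) = 0.75; seller share = |εd|/(εs + |εd|) = 0.25.

Consumer share = 0.75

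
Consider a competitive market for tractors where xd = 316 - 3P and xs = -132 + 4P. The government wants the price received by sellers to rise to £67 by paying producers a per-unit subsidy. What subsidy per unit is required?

Required subsidy s = £7 per unit

At a seller price of 67, quantity supplied is -132 + 4·67 = 136.
Buyers absorb 136 only when they pay Pb with 316 − 3·Pb = 136, i.e. Pb = 60.
s = Ps − Pb = 67 − 60 = 7.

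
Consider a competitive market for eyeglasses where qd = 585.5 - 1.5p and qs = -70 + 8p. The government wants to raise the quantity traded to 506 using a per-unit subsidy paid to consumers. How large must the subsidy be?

Required subsidy s = 19 per unit

At q = 506, invert demand for the buyer price: pb = (585.5 − 506)/1.5 = 53; invert supply for the seller price: ps = (506 − (-70))/8 = 72.
The subsidy must fill the gap: s = ps − pb = 72 − 53 = 19.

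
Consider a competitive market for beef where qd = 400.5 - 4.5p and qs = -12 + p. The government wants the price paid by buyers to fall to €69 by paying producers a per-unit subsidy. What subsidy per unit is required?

Required subsidy s = €33 per unit

At a buyer price of 69, quantity demanded is 400.5 − 4.5·69 = 90.
Sellers supply 90 only when they receive ps with -12 + 1·ps = 90, i.e. ps = 102.
s = ps − pb = 102 − 69 = 33.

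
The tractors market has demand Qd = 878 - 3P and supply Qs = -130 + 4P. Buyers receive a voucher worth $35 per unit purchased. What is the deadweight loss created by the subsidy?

Pre-subsidy: 878 - 3P = -130 + 4P gives P* = 144, Q* = 446.
With the rebate, buyers effectively pay Pb = Ps − 35, where Ps is the price sellers receive.
Demand in terms of Ps becomes Qd = 878 − 3(Ps − 35) = 983 - 3Ps. Setting this equal to supply: 983 - 3Ps = -130 + 4Ps, so Ps = 159.
Buyers pay Pb = 159 − 35 = 124; Q' = -130 + 4·159 = 506.
The subsidy expands output by 506 − 446 = 60 past the efficient level; on those units the gap between marginal cost and willingness to pay runs from 0 up to 35.
DWL = ½ × 35 × 60 = 1050.

Deadweight loss = $1050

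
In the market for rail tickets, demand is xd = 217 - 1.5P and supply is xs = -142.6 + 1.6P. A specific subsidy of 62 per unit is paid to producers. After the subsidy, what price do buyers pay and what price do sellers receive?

Buyers pay 84; sellers receive 146

Pre-subsidy: 217 - 1.5P = -142.6 + 1.6P gives P* = 116, x* = 43.
With the subsidy, sellers receive Ps = Pb + 62 for each unit, where Pb is the price buyers pay.
Supply in terms of Pb becomes xs = -142.6 + 1.6(Pb + 62) = -43.4 + 1.6Pb. Setting this equal to demand: 217 - 1.5Pb = -43.4 + 1.6Pb, so Pb = 84.
Sellers receive Ps = 84 + 62 = 146; x' = 217 − 1.5·84 = 91.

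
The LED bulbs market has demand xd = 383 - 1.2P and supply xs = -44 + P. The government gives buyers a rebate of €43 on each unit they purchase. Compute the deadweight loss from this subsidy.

Deadweight loss = 5547/11

Pre-subsidy: 383 - 1.2P = -44 + P gives P* = 2135/11, x* = 1651/11.
With the rebate, buyers effectively pay Pb = Ps − 43, where Ps is the price sellers receive.
Demand in terms of Ps becomes xd = 383 − 1.2(Ps − 43) = 434.6 - 1.2Ps. Setting this equal to supply: 434.6 - 1.2Ps = -44 + Ps, so Ps = 2393/11.
Buyers pay Pb = 2393/11 − 43 = 1920/11; x' = -44 + 1·(2393/11) = 1909/11.
The subsidy expands output by 1909/11 − 1651/11 = 258/11 past the efficient level; on those units the gap between marginal cost and willingness to pay runs from 0 up to 43.
DWL = ½ × 43 × 258/11 = 5547/11.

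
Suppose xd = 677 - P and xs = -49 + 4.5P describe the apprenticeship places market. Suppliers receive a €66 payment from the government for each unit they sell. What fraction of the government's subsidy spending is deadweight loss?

DWL / government spending = 27/599

Pre-subsidy: 677 - P = -49 + 4.5P gives P* = 132, x* = 545.
With the subsidy, sellers receive Ps = Pb + 66 for each unit, where Pb is the price buyers pay.
Supply in terms of Pb becomes xs = -49 + 4.5(Pb + 66) = 248 + 4.5Pb. Setting this equal to demand: 677 - Pb = 248 + 4.5Pb, so Pb = 78.
Sellers receive Ps = 78 + 66 = 144; x' = 677 − 1·78 = 599.
ΔCS = ½(545 + 599)(132 − 78) = 30888; ΔPS = ½(545 + 599)(144 − 132) = 6864.
Government spending = 66 × 599 = 39534.
DWL = ½ × 66 × (599 − 545) = 1782; fraction = 1782 / 39534 = 27/599.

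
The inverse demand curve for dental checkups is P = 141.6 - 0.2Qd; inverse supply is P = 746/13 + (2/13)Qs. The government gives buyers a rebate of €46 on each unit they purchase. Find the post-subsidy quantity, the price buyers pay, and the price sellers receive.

Pre-subsidy: 141.6 - 0.2Q = 746/13 + (2/13)Q gives Q* = 238 and P* = 94.
With the rebate, buyers effectively pay Pb = Ps − 46, where Ps is the price sellers receive.
On the curves, Pb = 141.6 - 0.2Q and Ps = 746/13 + (2/13)Q; the wedge Ps − Pb = 46 gives 746/13 + (2/13)Q − (141.6 - 0.2Q) = 46, so Q' = 368.
Then Pb = 141.6 − 0.2·368 = 68 and Ps = 746/13 + (2/13)·368 = 114.

Q' = 368; buyers pay €68; sellers receive €114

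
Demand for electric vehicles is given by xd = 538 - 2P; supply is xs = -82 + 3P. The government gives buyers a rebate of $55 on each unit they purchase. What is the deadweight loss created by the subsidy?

Pre-subsidy: 538 - 2P = -82 + 3P gives P* = 124, x* = 290.
With the rebate, buyers effectively pay Pb = Ps − 55, where Ps is the price sellers receive.
Demand in terms of Ps becomes xd = 538 − 2(Ps − 55) = 648 - 2Ps. Setting this equal to supply: 648 - 2Ps = -82 + 3Ps, so Ps = 146.
Buyers pay Pb = 146 − 55 = 91; x' = -82 + 3·146 = 356.
The subsidy expands output by 356 − 290 = 66 past the efficient level; on those units the gap between marginal cost and willingness to pay runs from 0 up to 55.
DWL = ½ × 55 × 66 = 1815.

Deadweight loss = $1815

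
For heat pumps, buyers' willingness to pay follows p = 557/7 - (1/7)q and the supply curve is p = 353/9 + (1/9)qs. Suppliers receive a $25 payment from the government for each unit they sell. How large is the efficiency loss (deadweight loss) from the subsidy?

Deadweight loss = $1230.46875

Pre-subsidy: 557/7 - (1/7)q = 353/9 + (1/9)q gives q* = 158.875 and p* = 56.875.
With the subsidy, sellers receive ps = pb + 25 for each unit, where pb is the price buyers pay.
On the curves, pb = 557/7 - (1/7)q and ps = 353/9 + (1/9)q; the wedge ps − pb = 25 gives 353/9 + (1/9)q − (557/7 - (1/7)q) = 25, so q' = 257.3125.
Then pb = 557/7 − (1/7)·257.3125 = 42.8125 and ps = 353/9 + (1/9)·257.3125 = 67.8125.
The subsidy expands output by 257.3125 − 158.875 = 98.4375 past the efficient level; on those units the gap between marginal cost and willingness to pay runs from 0 up to 25.
DWL = ½ × 25 × 98.4375 = 1230.46875.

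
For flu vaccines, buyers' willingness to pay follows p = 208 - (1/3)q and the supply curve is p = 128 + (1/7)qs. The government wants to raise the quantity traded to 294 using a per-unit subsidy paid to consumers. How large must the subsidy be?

Required subsidy s = 60 per unit

At q = 294, from the demand curve buyers pay pb = 208 − (1/3)·294 = 110; from the supply curve sellers need ps = 128 + (1/7)·294 = 170.
The subsidy must fill the gap: s = ps − pb = 170 − 110 = 60.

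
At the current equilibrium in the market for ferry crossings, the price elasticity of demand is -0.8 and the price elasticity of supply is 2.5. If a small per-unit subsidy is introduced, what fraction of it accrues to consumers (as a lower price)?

Consumer share = 25/33

For a small subsidy around the equilibrium, the benefit split depends on the relative slopes, which at a point are proportional to the elasticities.
Buyer share = εs/(εs + |εd|) = 2.5/(2.5 + 0.8) = 25/33; seller share = |εd|/(εs + |εd|) = 8/33.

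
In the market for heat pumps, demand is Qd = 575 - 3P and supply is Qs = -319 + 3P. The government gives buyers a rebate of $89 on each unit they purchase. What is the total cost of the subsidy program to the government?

Pre-subsidy: 575 - 3P = -319 + 3P gives P* = 149, Q* = 128.
With the rebate, buyers effectively pay Pb = Ps − 89, where Ps is the price sellers receive.
Demand in terms of Ps becomes Qd = 575 − 3(Ps − 89) = 842 - 3Ps. Setting this equal to supply: 842 - 3Ps = -319 + 3Ps, so Ps = 193.5.
Buyers pay Pb = 193.5 − 89 = 104.5; Q' = -319 + 3·193.5 = 261.5.
Government outlay = subsidy × quantity = 89 × 261.5 = 23273.5.

Government cost = $23273.5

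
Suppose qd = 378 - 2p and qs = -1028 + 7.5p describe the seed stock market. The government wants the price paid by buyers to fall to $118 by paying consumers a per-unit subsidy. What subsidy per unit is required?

At a buyer price of 118, quantity demanded is 378 − 2·118 = 142.
Sellers supply 142 only when they receive ps with -1028 + 7.5·ps = 142, i.e. ps = 156.
s = ps − pb = 156 − 118 = 38.

Required subsidy s = $38 per unit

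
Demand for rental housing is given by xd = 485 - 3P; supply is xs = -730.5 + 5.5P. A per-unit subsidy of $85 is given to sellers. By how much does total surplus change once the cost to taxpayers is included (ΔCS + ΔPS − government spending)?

Pre-subsidy: 485 - 3P = -730.5 + 5.5P gives P* = 143, x* = 56.
With the subsidy, sellers receive Ps = Pb + 85 for each unit, where Pb is the price buyers pay.
Supply in terms of Pb becomes xs = -730.5 + 5.5(Pb + 85) = -263 + 5.5Pb. Setting this equal to demand: 485 - 3Pb = -263 + 5.5Pb, so Pb = 88.
Sellers receive Ps = 88 + 85 = 173; x' = 485 − 3·88 = 221.
ΔCS = ½(56 + 221)(143 − 88) = 7617.5; ΔPS = ½(56 + 221)(173 − 143) = 4155.
Government spending = 85 × 221 = 18785.
Net change = 7617.5 + 4155 − 18785 = -7012.5. The loss equals the DWL triangle ½·85·165.

Net change in total surplus = -$7012.5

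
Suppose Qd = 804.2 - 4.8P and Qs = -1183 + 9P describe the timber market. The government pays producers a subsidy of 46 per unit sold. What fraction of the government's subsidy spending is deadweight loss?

Pre-subsidy: 804.2 - 4.8P = -1183 + 9P gives P* = 144, Q* = 113.
With the subsidy, sellers receive Ps = Pb + 46 for each unit, where Pb is the price buyers pay.
Supply in terms of Pb becomes Qs = -1183 + 9(Pb + 46) = -769 + 9Pb. Setting this equal to demand: 804.2 - 4.8Pb = -769 + 9Pb, so Pb = 114.
Sellers receive Ps = 114 + 46 = 160; Q' = 804.2 − 4.8·114 = 257.
ΔCS = ½(113 + 257)(144 − 114) = 5550; ΔPS = ½(113 + 257)(160 − 144) = 2960.
Government spending = 46 × 257 = 11822.
DWL = ½ × 46 × (257 − 113) = 3312; fraction = 3312 / 11822 = 72/257.

DWL / government spending = 72/257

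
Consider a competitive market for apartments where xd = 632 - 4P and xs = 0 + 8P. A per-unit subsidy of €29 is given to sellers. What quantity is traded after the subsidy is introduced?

Pre-subsidy: 632 - 4P = 0 + 8P gives P* = 158/3, x* = 1264/3.
With the subsidy, sellers receive Ps = Pb + 29 for each unit, where Pb is the price buyers pay.
Supply in terms of Pb becomes xs = 0 + 8(Pb + 29) = 232 + 8Pb. Setting this equal to demand: 632 - 4Pb = 232 + 8Pb, so Pb = 100/3.
Sellers receive Ps = 100/3 + 29 = 187/3; x' = 632 − 4·(100/3) = 1496/3.

x' = 1496/3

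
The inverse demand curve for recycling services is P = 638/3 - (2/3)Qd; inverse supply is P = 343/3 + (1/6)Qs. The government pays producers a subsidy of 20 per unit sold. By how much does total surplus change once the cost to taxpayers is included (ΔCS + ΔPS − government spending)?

Net change in total surplus = -240

Pre-subsidy: 638/3 - (2/3)Q = 343/3 + (1/6)Q gives Q* = 118 and P* = 134.
With the subsidy, sellers receive Ps = Pb + 20 for each unit, where Pb is the price buyers pay.
On the curves, Pb = 638/3 - (2/3)Q and Ps = 343/3 + (1/6)Q; the wedge Ps − Pb = 20 gives 343/3 + (1/6)Q − (638/3 - (2/3)Q) = 20, so Q' = 142.
Then Pb = 638/3 − (2/3)·142 = 118 and Ps = 343/3 + (1/6)·142 = 138.
ΔCS = ½(118 + 142)(134 − 118) = 2080; ΔPS = ½(118 + 142)(138 − 134) = 520.
Government spending = 20 × 142 = 2840.
Net change = 2080 + 520 − 2840 = -240. The loss equals the DWL triangle ½·20·24.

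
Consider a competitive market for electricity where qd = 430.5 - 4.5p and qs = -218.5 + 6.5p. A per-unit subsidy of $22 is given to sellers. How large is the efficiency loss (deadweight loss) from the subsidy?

Pre-subsidy: 430.5 - 4.5p = -218.5 + 6.5p gives p* = 59, q* = 165.
With the subsidy, sellers receive ps = pb + 22 for each unit, where pb is the price buyers pay.
Supply in terms of pb becomes qs = -218.5 + 6.5(pb + 22) = -75.5 + 6.5pb. Setting this equal to demand: 430.5 - 4.5pb = -75.5 + 6.5pb, so pb = 46.
Sellers receive ps = 46 + 22 = 68; q' = 430.5 − 4.5·46 = 223.5.
The subsidy expands output by 223.5 − 165 = 58.5 past the efficient level; on those units the gap between marginal cost and willingness to pay runs from 0 up to 22.
DWL = ½ × 22 × 58.5 = 643.5.

Deadweight loss = $643.5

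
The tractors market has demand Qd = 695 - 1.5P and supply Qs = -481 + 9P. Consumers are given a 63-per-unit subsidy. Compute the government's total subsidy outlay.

Pre-subsidy: 695 - 1.5P = -481 + 9P gives P* = 112, Q* = 527.
With the rebate, buyers effectively pay Pb = Ps − 63, where Ps is the price sellers receive.
Demand in terms of Ps becomes Qd = 695 − 1.5(Ps − 63) = 789.5 - 1.5Ps. Setting this equal to supply: 789.5 - 1.5Ps = -481 + 9Ps, so Ps = 121.
Buyers pay Pb = 121 − 63 = 58; Q' = -481 + 9·121 = 608.
Government outlay = subsidy × quantity = 63 × 608 = 38304.

Government cost = 38304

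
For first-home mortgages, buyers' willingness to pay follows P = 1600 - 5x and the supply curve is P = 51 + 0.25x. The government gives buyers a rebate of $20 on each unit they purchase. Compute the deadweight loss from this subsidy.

Pre-subsidy: 1600 - 5x = 51 + 0.25x gives x* = 6196/21 and P* = 2620/21.
With the rebate, buyers effectively pay Pb = Ps − 20, where Ps is the price sellers receive.
On the curves, Pb = 1600 - 5x and Ps = 51 + 0.25x; the wedge Ps − Pb = 20 gives 51 + 0.25x − (1600 - 5x) = 20, so x' = 2092/7.
Then Pb = 1600 − 5·(2092/7) = 740/7 and Ps = 51 + 0.25·(2092/7) = 880/7.
The subsidy expands output by 2092/7 − 6196/21 = 80/21 past the efficient level; on those units the gap between marginal cost and willingness to pay runs from 0 up to 20.
DWL = ½ × 20 × 80/21 = 800/21.

Deadweight loss = 800/21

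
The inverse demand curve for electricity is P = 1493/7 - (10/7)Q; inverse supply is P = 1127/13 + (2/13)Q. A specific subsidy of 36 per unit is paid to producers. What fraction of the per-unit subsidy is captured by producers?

Producer share = 7/72

Pre-subsidy: 1493/7 - (10/7)Q = 1127/13 + (2/13)Q gives Q* = 80 and P* = 99.
With the subsidy, sellers receive Ps = Pb + 36 for each unit, where Pb is the price buyers pay.
On the curves, Pb = 1493/7 - (10/7)Q and Ps = 1127/13 + (2/13)Q; the wedge Ps − Pb = 36 gives 1127/13 + (2/13)Q − (1493/7 - (10/7)Q) = 36, so Q' = 102.75.
Then Pb = 1493/7 − (10/7)·102.75 = 66.5 and Ps = 1127/13 + (2/13)·102.75 = 102.5.
Buyers' price falls by P* − Pb = 99 − 66.5 = 32.5; sellers' price rises by Ps − P* = 102.5 − 99 = 3.5.
So producers capture 3.5/36 = 7/72 of each unit of subsidy.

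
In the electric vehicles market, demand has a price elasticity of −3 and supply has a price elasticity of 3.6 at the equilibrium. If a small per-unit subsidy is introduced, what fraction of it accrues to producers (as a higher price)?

For a small subsidy around the equilibrium, the benefit split depends on the relative slopes, which at a point are proportional to the elasticities.
Buyer share = εs/(εs + |εd|) = 3.6/(3.6 + 3) = 6/11; seller share = |εd|/(εs + |εd|) = 5/11.
So producers capture 5/11 of the subsidy.

Producer share = 5/11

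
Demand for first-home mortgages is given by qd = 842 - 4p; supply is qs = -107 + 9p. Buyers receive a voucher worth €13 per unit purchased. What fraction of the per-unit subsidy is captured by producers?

Pre-subsidy: 842 - 4p = -107 + 9p gives p* = 73, q* = 550.
With the rebate, buyers effectively pay pb = ps − 13, where ps is the price sellers receive.
Demand in terms of ps becomes qd = 842 − 4(ps − 13) = 894 - 4ps. Setting this equal to supply: 894 - 4ps = -107 + 9ps, so ps = 77.
Buyers pay pb = 77 − 13 = 64; q' = -107 + 9·77 = 586.
Buyers' price falls by p* − pb = 73 − 64 = 9; sellers' price rises by ps − p* = 77 − 73 = 4.
So producers capture 4/13 = 4/13 of each unit of subsidy.

Producer share = 4/13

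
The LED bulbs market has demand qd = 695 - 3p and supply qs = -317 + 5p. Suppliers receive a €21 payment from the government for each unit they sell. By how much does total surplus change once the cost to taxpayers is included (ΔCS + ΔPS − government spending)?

Pre-subsidy: 695 - 3p = -317 + 5p gives p* = 126.5, q* = 315.5.
With the subsidy, sellers receive ps = pb + 21 for each unit, where pb is the price buyers pay.
Supply in terms of pb becomes qs = -317 + 5(pb + 21) = -212 + 5pb. Setting this equal to demand: 695 - 3pb = -212 + 5pb, so pb = 113.375.
Sellers receive ps = 113.375 + 21 = 134.375; q' = 695 − 3·113.375 = 354.875.
ΔCS = ½(315.5 + 354.875)(126.5 − 113.375) = 4399.3359375; ΔPS = ½(315.5 + 354.875)(134.375 − 126.5) = 2639.6015625.
Government spending = 21 × 354.875 = 7452.375.
Net change = 4399.3359375 + 2639.6015625 − 7452.375 = -413.4375. The loss equals the DWL triangle ½·21·39.375.

Net change in total surplus = -€413.4375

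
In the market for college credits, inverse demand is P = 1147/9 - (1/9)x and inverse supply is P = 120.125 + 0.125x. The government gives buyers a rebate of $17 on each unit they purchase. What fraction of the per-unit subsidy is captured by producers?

Producer share = 9/17

Pre-subsidy: 1147/9 - (1/9)x = 120.125 + 0.125x gives x* = 31 and P* = 124.
With the rebate, buyers effectively pay Pb = Ps − 17, where Ps is the price sellers receive.
On the curves, Pb = 1147/9 - (1/9)x and Ps = 120.125 + 0.125x; the wedge Ps − Pb = 17 gives 120.125 + 0.125x − (1147/9 - (1/9)x) = 17, so x' = 103.
Then Pb = 1147/9 − (1/9)·103 = 116 and Ps = 120.125 + 0.125·103 = 133.
Buyers' price falls by P* − Pb = 124 − 116 = 8; sellers' price rises by Ps − P* = 133 − 124 = 9.
So producers capture 9/17 = 9/17 of each unit of subsidy.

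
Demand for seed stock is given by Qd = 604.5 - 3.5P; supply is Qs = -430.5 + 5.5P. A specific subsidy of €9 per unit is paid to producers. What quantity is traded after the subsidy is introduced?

Q' = 221.25

Pre-subsidy: 604.5 - 3.5P = -430.5 + 5.5P gives P* = 115, Q* = 202.
With the subsidy, sellers receive Ps = Pb + 9 for each unit, where Pb is the price buyers pay.
Supply in terms of Pb becomes Qs = -430.5 + 5.5(Pb + 9) = -381 + 5.5Pb. Setting this equal to demand: 604.5 - 3.5Pb = -381 + 5.5Pb, so Pb = 109.5.
Sellers receive Ps = 109.5 + 9 = 118.5; Q' = 604.5 − 3.5·109.5 = 221.25.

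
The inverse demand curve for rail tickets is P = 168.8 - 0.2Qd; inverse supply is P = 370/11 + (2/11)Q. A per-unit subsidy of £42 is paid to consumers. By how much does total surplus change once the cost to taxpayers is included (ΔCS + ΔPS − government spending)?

Net change in total surplus = -£2310

Pre-subsidy: 168.8 - 0.2Q = 370/11 + (2/11)Q gives Q* = 354 and P* = 98.
With the rebate, buyers effectively pay Pb = Ps − 42, where Ps is the price sellers receive.
On the curves, Pb = 168.8 - 0.2Q and Ps = 370/11 + (2/11)Q; the wedge Ps − Pb = 42 gives 370/11 + (2/11)Q − (168.8 - 0.2Q) = 42, so Q' = 464.
Then Pb = 168.8 − 0.2·464 = 76 and Ps = 370/11 + (2/11)·464 = 118.
ΔCS = ½(354 + 464)(98 − 76) = 8998; ΔPS = ½(354 + 464)(118 − 98) = 8180.
Government spending = 42 × 464 = 19488.
Net change = 8998 + 8180 − 19488 = -2310. The loss equals the DWL triangle ½·42·110.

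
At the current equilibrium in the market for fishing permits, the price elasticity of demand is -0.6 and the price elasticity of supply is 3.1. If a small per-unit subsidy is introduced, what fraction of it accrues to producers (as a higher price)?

For a small subsidy around the equilibrium, the benefit split depends on the relative slopes, which at a point are proportional to the elasticities.
Buyer share = εs/(εs + |εd|) = 3.1/(3.1 + 0.6) = 31/37; seller share = |εd|/(εs + |εd|) = 6/37.
So producers capture 6/37 of the subsidy.

Producer share = 6/37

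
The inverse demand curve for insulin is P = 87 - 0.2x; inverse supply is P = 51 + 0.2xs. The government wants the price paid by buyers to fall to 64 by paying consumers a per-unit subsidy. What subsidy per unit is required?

Required subsidy s = 10 per unit

At a buyer price of 64, quantity demanded is 435 − 5·64 = 115.
Sellers supply 115 only when they receive Ps = 51 + 0.2·115 = 74.
s = Ps − Pb = 74 − 64 = 10.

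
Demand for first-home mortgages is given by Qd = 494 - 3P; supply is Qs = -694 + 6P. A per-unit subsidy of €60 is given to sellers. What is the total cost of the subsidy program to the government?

Government cost = €13080

Pre-subsidy: 494 - 3P = -694 + 6P gives P* = 132, Q* = 98.
With the subsidy, sellers receive Ps = Pb + 60 for each unit, where Pb is the price buyers pay.
Supply in terms of Pb becomes Qs = -694 + 6(Pb + 60) = -334 + 6Pb. Setting this equal to demand: 494 - 3Pb = -334 + 6Pb, so Pb = 92.
Sellers receive Ps = 92 + 60 = 152; Q' = 494 − 3·92 = 218.
Government outlay = subsidy × quantity = 60 × 218 = 13080.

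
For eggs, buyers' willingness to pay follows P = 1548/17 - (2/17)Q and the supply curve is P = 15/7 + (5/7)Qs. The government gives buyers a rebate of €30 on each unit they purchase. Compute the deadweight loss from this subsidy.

Deadweight loss = 5950/11

Pre-subsidy: 1548/17 - (2/17)Q = 15/7 + (5/7)Q gives Q* = 3527/33 and P* = 2590/33.
With the rebate, buyers effectively pay Pb = Ps − 30, where Ps is the price sellers receive.
On the curves, Pb = 1548/17 - (2/17)Q and Ps = 15/7 + (5/7)Q; the wedge Ps − Pb = 30 gives 15/7 + (5/7)Q − (1548/17 - (2/17)Q) = 30, so Q' = 4717/33.
Then Pb = 1548/17 − (2/17)·(4717/33) = 2450/33 and Ps = 15/7 + (5/7)·(4717/33) = 3440/33.
The subsidy expands output by 4717/33 − 3527/33 = 1190/33 past the efficient level; on those units the gap between marginal cost and willingness to pay runs from 0 up to 30.
DWL = ½ × 30 × 1190/33 = 5950/11.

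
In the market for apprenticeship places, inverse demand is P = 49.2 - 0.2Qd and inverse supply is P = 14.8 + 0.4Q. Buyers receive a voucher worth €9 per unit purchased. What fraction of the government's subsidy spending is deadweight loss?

DWL / government spending = 45/434

Pre-subsidy: 49.2 - 0.2Q = 14.8 + 0.4Q gives Q* = 172/3 and P* = 566/15.
With the rebate, buyers effectively pay Pb = Ps − 9, where Ps is the price sellers receive.
On the curves, Pb = 49.2 - 0.2Q and Ps = 14.8 + 0.4Q; the wedge Ps − Pb = 9 gives 14.8 + 0.4Q − (49.2 - 0.2Q) = 9, so Q' = 217/3.
Then Pb = 49.2 − 0.2·(217/3) = 521/15 and Ps = 14.8 + 0.4·(217/3) = 656/15.
ΔCS = ½(172/3 + 217/3)(566/15 − 521/15) = 194.5; ΔPS = ½(172/3 + 217/3)(656/15 − 566/15) = 389.
Government spending = 9 × 217/3 = 651.
DWL = ½ × 9 × (217/3 − 172/3) = 67.5; fraction = 67.5 / 651 = 45/434.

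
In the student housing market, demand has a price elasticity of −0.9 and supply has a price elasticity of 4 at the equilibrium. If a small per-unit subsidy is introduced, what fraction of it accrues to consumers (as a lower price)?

For a small subsidy around the equilibrium, the benefit split depends on the relative slopes, which at a point are proportional to the elasticities.
Buyer share = εs/(εs + |εd|) = 4/(4 + 0.9) = 40/49; seller share = |εd|/(εs + |εd|) = 9/49.

Consumer share = 40/49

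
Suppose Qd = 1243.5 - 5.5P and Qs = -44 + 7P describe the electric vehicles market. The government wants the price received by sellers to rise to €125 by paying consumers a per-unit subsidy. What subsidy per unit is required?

Required subsidy s = €50 per unit

At a seller price of 125, quantity supplied is -44 + 7·125 = 831.
Buyers absorb 831 only when they pay Pb with 1243.5 − 5.5·Pb = 831, i.e. Pb = 75.
s = Ps − Pb = 125 − 75 = 50.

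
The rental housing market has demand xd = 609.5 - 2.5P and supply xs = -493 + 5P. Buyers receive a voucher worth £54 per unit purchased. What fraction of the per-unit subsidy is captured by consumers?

Pre-subsidy: 609.5 - 2.5P = -493 + 5P gives P* = 147, x* = 242.
With the rebate, buyers effectively pay Pb = Ps − 54, where Ps is the price sellers receive.
Demand in terms of Ps becomes xd = 609.5 − 2.5(Ps − 54) = 744.5 - 2.5Ps. Setting this equal to supply: 744.5 - 2.5Ps = -493 + 5Ps, so Ps = 165.
Buyers pay Pb = 165 − 54 = 111; x' = -493 + 5·165 = 332.
Buyers' price falls by P* − Pb = 147 − 111 = 36; sellers' price rises by Ps − P* = 165 − 147 = 18.
So consumers capture 36/54 = 2/3 of each unit of subsidy.

Consumer share = 2/3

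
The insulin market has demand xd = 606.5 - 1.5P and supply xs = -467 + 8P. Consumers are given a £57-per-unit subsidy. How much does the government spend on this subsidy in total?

Government cost = £29013

Pre-subsidy: 606.5 - 1.5P = -467 + 8P gives P* = 113, x* = 437.
With the rebate, buyers effectively pay Pb = Ps − 57, where Ps is the price sellers receive.
Demand in terms of Ps becomes xd = 606.5 − 1.5(Ps − 57) = 692 - 1.5Ps. Setting this equal to supply: 692 - 1.5Ps = -467 + 8Ps, so Ps = 122.
Buyers pay Pb = 122 − 57 = 65; x' = -467 + 8·122 = 509.
Government outlay = subsidy × quantity = 57 × 509 = 29013.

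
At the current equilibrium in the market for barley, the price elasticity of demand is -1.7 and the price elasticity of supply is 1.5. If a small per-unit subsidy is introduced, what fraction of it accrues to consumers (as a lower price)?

Consumer share = 0.46875

For a small subsidy around the equilibrium, the benefit split depends on the relative slopes, which at a point are proportional to the elasticities.
Buyer share = εs/(εs + |εd|) = 1.5/(1.5 + 1.7) = 0.46875; seller share = |εd|/(εs + |εd|) = 0.53125.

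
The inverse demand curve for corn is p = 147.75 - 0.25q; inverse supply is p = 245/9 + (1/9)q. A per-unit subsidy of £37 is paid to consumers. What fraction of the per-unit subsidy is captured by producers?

Producer share = 4/13

Pre-subsidy: 147.75 - 0.25q = 245/9 + (1/9)q gives q* = 4339/13 and p* = 836/13.
With the rebate, buyers effectively pay pb = ps − 37, where ps is the price sellers receive.
On the curves, pb = 147.75 - 0.25q and ps = 245/9 + (1/9)q; the wedge ps − pb = 37 gives 245/9 + (1/9)q − (147.75 - 0.25q) = 37, so q' = 5671/13.
Then pb = 147.75 − 0.25·(5671/13) = 503/13 and ps = 245/9 + (1/9)·(5671/13) = 984/13.
Buyers' price falls by p* − pb = 836/13 − 503/13 = 333/13; sellers' price rises by ps − p* = 984/13 − 836/13 = 148/13.
So producers capture (148/13)/37 = 4/13 of each unit of subsidy.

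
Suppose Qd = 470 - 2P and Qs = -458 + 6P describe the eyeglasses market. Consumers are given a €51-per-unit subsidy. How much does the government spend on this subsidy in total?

Government cost = €16039.5

Pre-subsidy: 470 - 2P = -458 + 6P gives P* = 116, Q* = 238.
With the rebate, buyers effectively pay Pb = Ps − 51, where Ps is the price sellers receive.
Demand in terms of Ps becomes Qd = 470 − 2(Ps − 51) = 572 - 2Ps. Setting this equal to supply: 572 - 2Ps = -458 + 6Ps, so Ps = 128.75.
Buyers pay Pb = 128.75 − 51 = 77.75; Q' = -458 + 6·128.75 = 314.5.
Government outlay = subsidy × quantity = 51 × 314.5 = 16039.5.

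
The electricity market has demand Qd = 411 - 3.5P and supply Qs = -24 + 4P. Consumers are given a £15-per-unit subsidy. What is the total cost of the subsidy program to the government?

Pre-subsidy: 411 - 3.5P = -24 + 4P gives P* = 58, Q* = 208.
With the rebate, buyers effectively pay Pb = Ps − 15, where Ps is the price sellers receive.
Demand in terms of Ps becomes Qd = 411 − 3.5(Ps − 15) = 463.5 - 3.5Ps. Setting this equal to supply: 463.5 - 3.5Ps = -24 + 4Ps, so Ps = 65.
Buyers pay Pb = 65 − 15 = 50; Q' = -24 + 4·65 = 236.
Government outlay = subsidy × quantity = 15 × 236 = 3540.

Government cost = £3540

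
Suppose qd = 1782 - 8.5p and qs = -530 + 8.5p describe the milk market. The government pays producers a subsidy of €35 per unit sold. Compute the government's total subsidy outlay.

Pre-subsidy: 1782 - 8.5p = -530 + 8.5p gives p* = 136, q* = 626.
With the subsidy, sellers receive ps = pb + 35 for each unit, where pb is the price buyers pay.
Supply in terms of pb becomes qs = -530 + 8.5(pb + 35) = -232.5 + 8.5pb. Setting this equal to demand: 1782 - 8.5pb = -232.5 + 8.5pb, so pb = 118.5.
Sellers receive ps = 118.5 + 35 = 153.5; q' = 1782 − 8.5·118.5 = 774.75.
Government outlay = subsidy × quantity = 35 × 774.75 = 27116.25.

Government cost = €27116.25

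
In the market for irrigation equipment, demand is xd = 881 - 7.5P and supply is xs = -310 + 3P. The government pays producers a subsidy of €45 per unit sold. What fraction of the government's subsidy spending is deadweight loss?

DWL / government spending = 675/1774

Pre-subsidy: 881 - 7.5P = -310 + 3P gives P* = 794/7, x* = 212/7.
With the subsidy, sellers receive Ps = Pb + 45 for each unit, where Pb is the price buyers pay.
Supply in terms of Pb becomes xs = -310 + 3(Pb + 45) = -175 + 3Pb. Setting this equal to demand: 881 - 7.5Pb = -175 + 3Pb, so Pb = 704/7.
Sellers receive Ps = 704/7 + 45 = 1019/7; x' = 881 − 7.5·(704/7) = 887/7.
ΔCS = ½(212/7 + 887/7)(794/7 − 704/7) = 7065/7; ΔPS = ½(212/7 + 887/7)(1019/7 − 794/7) = 35325/14.
Government spending = 45 × 887/7 = 39915/7.
DWL = ½ × 45 × (887/7 − 212/7) = 30375/14; fraction = (30375/14) / (39915/7) = 675/1774.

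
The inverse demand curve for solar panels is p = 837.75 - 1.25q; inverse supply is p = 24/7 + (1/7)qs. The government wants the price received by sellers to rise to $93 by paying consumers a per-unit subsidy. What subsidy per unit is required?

Required subsidy s = $39 per unit

At a seller price of 93, quantity supplied is -24 + 7·93 = 627.
Buyers absorb 627 only when they pay pb = 837.75 − 1.25·627 = 54.
s = ps − pb = 93 − 54 = 39.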